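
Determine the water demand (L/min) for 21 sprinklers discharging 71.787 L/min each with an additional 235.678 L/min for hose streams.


Sprinkler demand = 21 * 71.787 = 1507.527 L/min
Total = 1507.527 + 235.678 = 1743.205 L/min

1743.205 L/min


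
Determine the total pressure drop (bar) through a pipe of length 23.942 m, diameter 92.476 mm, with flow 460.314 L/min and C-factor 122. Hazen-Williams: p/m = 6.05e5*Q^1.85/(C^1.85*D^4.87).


Q^1.85 = 84460
C^1.85 = 7240.5
D^4.87 = 3.7546e+09
p/m = 0.0018797 bar/m
p_total = 0.0018797 * 23.942 = 0.045003 bar

0.045003 bar


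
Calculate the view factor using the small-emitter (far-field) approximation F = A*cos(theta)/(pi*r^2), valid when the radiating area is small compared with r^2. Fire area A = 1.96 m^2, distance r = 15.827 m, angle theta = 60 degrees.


cos(60 deg) = 0.5
pi*r^2 = 786.95
F = 1.96 * 0.5 / 786.95 = 0.0012453

0.0012453


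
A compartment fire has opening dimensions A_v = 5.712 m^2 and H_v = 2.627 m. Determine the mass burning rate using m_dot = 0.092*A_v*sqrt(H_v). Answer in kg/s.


sqrt(H_v) = 1.6208
m_dot = 0.092 * 5.712 * 1.6208 = 0.85174 kg/s

0.85174 kg/s


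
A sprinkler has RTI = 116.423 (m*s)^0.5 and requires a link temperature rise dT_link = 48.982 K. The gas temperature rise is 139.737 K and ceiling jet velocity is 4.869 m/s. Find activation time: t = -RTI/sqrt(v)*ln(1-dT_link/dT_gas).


dT_link/dT_gas = 0.35053
ln(1 - 0.35053) = -0.43160
t = -116.423 / sqrt(4.869) * -0.43160 = 22.772 s

22.772 s


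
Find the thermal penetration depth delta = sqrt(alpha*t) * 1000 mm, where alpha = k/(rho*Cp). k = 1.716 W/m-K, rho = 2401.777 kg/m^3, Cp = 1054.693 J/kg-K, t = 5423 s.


alpha = 1.716 / (2401.777 * 1054.693) = 6.7742e-07 m^2/s
alpha * t = 0.0036737
delta = sqrt(0.0036737) * 1000 = 60.611 mm

60.611 mm


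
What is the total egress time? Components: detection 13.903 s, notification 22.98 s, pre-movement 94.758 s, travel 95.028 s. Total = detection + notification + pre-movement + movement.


Total = 13.903 + 22.98 + 94.758 + 95.028 = 226.669 s

226.669 s


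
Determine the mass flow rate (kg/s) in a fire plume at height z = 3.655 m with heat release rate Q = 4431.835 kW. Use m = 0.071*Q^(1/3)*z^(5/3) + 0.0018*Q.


Q^(1/3) = 16.426
z^(5/3) = 8.6725
First term = 0.071 * 16.426 * 8.6725 = 10.114
Second term = 0.0018 * 4431.835 = 7.9773
m = 18.092 kg/s

18.092 kg/s


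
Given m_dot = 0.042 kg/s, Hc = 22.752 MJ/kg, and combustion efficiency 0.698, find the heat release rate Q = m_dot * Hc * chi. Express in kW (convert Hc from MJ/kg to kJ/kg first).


Hc = 22.752 MJ/kg = 22.752 * 1000 kJ/kg = 22752 kJ/kg
Q = 0.042 kg/s * 22752 kJ/kg * 0.698 = 667.00 kW

667.00 kW


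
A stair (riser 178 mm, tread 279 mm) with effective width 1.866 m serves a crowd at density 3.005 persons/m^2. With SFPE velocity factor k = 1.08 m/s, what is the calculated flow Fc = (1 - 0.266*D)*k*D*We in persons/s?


1 - 0.266*D = 1 - 0.266*3.005 = 0.20067
Fs = 0.20067 * 1.08 * 3.005 = 0.65125 persons/(s*m)
Fc = 0.65125 * 1.866 = 1.2152 persons/s

1.2152 persons/s


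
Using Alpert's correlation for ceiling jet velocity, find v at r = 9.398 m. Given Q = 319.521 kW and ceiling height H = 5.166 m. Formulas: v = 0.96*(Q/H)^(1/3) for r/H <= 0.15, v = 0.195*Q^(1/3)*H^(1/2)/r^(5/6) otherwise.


r/H = 9.398 / 5.166 = 1.8192
r/H > 0.15, so v = 0.195*Q^(1/3)*H^(1/2)/r^(5/6)
Q^(1/3) = 6.8365
H^(1/2) = 2.2729
r^(5/6) = 6.4694
v = 0.195 * 6.8365 * 2.2729 / 6.4694 = 0.46836 m/s

0.46836 m/s


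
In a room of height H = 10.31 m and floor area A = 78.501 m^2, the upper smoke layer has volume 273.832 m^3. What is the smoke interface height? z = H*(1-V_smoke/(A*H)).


V/(A*H) = 0.33834
1 - 0.33834 = 0.66166
z = 10.31 * 0.66166 = 6.8217 m

6.8217 m


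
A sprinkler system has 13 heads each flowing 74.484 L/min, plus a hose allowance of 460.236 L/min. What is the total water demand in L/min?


Sprinkler demand = 13 * 74.484 = 968.292 L/min
Total = 968.292 + 460.236 = 1428.528 L/min

1428.528 L/min


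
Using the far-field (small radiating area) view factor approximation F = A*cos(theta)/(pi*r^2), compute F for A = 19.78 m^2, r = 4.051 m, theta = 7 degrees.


cos(7 deg) = 0.99255
pi*r^2 = 51.555
F = 19.78 * 0.99255 / 51.555 = 0.38080

0.38080


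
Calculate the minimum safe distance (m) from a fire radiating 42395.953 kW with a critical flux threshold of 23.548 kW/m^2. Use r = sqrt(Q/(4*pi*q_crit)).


4*pi*q_crit = 295.91
Q/(4*pi*q_crit) = 143.27
r = sqrt(143.27) = 11.970 m

11.970 m


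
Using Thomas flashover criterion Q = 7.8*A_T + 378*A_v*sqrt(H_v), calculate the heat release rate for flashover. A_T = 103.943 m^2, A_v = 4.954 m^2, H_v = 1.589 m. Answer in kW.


7.8*A_T = 810.76
sqrt(H_v) = 1.2606
378*A_v*sqrt(H_v) = 2360.5
Q = 810.76 + 2360.5 = 3171.3 kW

3171.3 kW


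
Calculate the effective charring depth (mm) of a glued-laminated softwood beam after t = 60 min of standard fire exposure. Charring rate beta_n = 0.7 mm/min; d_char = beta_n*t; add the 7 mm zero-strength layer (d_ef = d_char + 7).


d_char = 0.7 * 60 = 42 mm
d_ef = 42 + 1.0*7 = 49 mm

49 mm


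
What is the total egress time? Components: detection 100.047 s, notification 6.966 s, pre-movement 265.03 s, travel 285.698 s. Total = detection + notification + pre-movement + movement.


Total = 100.047 + 6.966 + 265.03 + 285.698 = 657.741 s

657.741 s


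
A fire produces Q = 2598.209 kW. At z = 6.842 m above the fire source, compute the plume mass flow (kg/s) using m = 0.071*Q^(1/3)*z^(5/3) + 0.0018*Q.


Q^(1/3) = 13.748
z^(5/3) = 24.659
First term = 0.071 * 13.748 * 24.659 = 24.069
Second term = 0.0018 * 2598.209 = 4.6768
m = 28.746 kg/s

28.746 kg/s


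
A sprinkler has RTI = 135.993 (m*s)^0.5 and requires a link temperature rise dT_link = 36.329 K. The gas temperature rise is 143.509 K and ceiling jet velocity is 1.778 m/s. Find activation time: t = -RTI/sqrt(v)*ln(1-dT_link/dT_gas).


dT_link/dT_gas = 0.25315
ln(1 - 0.25315) = -0.29189
t = -135.993 / sqrt(1.778) * -0.29189 = 29.769 s

29.769 s


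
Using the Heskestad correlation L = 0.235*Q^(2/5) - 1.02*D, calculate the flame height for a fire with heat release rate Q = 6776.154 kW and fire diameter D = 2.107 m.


Q^(2/5) = 34.072
0.235 * Q^(2/5) = 8.0068
1.02 * D = 2.1491
L = 5.8577 m

5.8577 m


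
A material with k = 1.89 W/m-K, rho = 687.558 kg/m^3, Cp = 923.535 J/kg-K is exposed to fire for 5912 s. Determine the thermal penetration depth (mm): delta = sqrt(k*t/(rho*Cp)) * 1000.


alpha = 1.89 / (687.558 * 923.535) = 2.9765e-06 m^2/s
alpha * t = 0.017597
delta = sqrt(0.017597) * 1000 = 132.65 mm

132.65 mm


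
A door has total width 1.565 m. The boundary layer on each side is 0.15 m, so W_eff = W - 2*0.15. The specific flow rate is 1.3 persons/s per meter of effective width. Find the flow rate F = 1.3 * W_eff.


W_eff = 1.565 - 0.30 = 1.265 m
F = 1.3 * 1.265 = 1.6445 persons/s

1.6445 persons/s


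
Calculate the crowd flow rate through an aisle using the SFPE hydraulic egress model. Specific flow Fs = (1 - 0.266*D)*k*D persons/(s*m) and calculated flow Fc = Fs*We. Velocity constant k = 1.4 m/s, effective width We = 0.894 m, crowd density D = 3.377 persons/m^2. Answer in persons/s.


1 - 0.266*D = 1 - 0.266*3.377 = 0.10172
Fs = 0.10172 * 1.4 * 3.377 = 0.48090 persons/(s*m)
Fc = 0.48090 * 0.894 = 0.42993 persons/s

0.42993 persons/s


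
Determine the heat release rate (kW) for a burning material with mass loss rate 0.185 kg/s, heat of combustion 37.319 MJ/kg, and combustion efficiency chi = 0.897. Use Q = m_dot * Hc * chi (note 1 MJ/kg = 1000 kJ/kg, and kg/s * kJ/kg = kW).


Hc = 37.319 MJ/kg = 37.319 * 1000 kJ/kg = 37319 kJ/kg
Q = 0.185 kg/s * 37319 kJ/kg * 0.897 = 6192.9 kW

6192.9 kW


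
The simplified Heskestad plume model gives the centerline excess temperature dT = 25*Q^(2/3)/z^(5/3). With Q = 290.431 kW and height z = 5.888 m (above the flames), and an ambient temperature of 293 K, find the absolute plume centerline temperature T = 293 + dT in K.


Q^(2/3) = 43.856
z^(5/3) = 19.199
dT = 25 * 43.856 / 19.199 = 57.107 K
T = 293 + 57.107 = 350.11 K

350.11 K


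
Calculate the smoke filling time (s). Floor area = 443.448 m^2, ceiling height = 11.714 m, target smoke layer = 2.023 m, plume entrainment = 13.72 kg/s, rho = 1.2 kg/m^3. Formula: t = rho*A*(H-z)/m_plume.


H - z = 9.691 m
t = 1.2 * 443.448 * 9.691 / 13.72 = 375.87 s

375.87 s


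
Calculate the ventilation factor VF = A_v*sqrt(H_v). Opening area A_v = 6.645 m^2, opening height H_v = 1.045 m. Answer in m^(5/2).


sqrt(H_v) = 1.0223
VF = 6.645 * 1.0223 = 6.7929 m^(5/2)

6.7929 m^(5/2)


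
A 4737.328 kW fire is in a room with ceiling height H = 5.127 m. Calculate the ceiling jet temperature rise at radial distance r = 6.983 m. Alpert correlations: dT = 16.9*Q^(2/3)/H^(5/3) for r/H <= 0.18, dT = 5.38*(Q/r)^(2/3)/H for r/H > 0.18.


r/H = 6.983 / 5.127 = 1.3620
r/H > 0.18, so dT = 5.38*(Q/r)^(2/3)/H
Q/r = 678.41
(Q/r)^(2/3) = 77.208
dT = 5.38 * 77.208 / 5.127 = 81.018 K

81.018 K


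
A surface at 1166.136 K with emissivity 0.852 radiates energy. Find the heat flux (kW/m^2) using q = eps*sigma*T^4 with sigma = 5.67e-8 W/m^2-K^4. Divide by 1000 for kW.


T^4 = 1.8493e+12
q = 0.852 * 5.67e-8 * 1.8493e+12 / 1000 = 89.335 kW/m^2

89.335 kW/m^2


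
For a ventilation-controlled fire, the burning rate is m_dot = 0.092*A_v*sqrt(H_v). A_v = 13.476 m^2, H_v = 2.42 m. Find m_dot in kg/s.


sqrt(H_v) = 1.5556
m_dot = 0.092 * 13.476 * 1.5556 = 1.9287 kg/s

1.9287 kg/s


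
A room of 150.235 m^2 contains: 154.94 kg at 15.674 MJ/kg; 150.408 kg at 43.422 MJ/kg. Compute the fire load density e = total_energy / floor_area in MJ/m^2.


Total energy = 154.94*15.674 + 150.408*43.422
= 2428.530 + 6531.016
= 8959.546 MJ
e = 8959.546 / 150.235 = 59.637 MJ/m^2

59.637 MJ/m^2


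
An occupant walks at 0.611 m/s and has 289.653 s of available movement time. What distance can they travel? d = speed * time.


d = 0.611 * 289.653 = 176.98 m

176.98 m


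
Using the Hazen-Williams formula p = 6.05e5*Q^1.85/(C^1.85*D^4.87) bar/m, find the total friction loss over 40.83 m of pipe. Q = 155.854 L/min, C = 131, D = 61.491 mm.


Q^1.85 = 11390
C^1.85 = 8259.5
D^4.87 = 5.1465e+08
p/m = 0.0016211 bar/m
p_total = 0.0016211 * 40.83 = 0.066191 bar

0.066191 bar


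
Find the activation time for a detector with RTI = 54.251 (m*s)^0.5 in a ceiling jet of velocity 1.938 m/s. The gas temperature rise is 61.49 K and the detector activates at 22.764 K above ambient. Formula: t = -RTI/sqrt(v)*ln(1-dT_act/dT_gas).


dT_act/dT_gas = 0.37021
ln(1 - 0.37021) = -0.46236
t = -54.251 / sqrt(1.938) * -0.46236 = 18.018 s

18.018 s


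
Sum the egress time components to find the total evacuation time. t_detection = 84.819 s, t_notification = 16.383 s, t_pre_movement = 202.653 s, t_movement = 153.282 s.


Total = 84.819 + 16.383 + 202.653 + 153.282 = 457.137 s

457.137 s


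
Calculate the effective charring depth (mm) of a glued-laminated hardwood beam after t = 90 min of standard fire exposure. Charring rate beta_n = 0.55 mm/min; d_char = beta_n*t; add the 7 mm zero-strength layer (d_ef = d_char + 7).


d_char = 0.55 * 90 = 49.5 mm
d_ef = 49.5 + 1.0*7 = 56.5 mm

56.5 mm


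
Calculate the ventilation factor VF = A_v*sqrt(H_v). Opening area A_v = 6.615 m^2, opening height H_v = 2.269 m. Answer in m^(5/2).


sqrt(H_v) = 1.5063
VF = 6.615 * 1.5063 = 9.9643 m^(5/2)

9.9643 m^(5/2)


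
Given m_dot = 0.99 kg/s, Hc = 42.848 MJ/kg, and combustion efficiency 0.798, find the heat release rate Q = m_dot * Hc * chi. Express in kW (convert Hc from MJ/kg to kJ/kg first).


Hc = 42.848 MJ/kg = 42.848 * 1000 kJ/kg = 42848 kJ/kg
Q = 0.99 kg/s * 42848 kJ/kg * 0.798 = 33851 kW

33851 kW


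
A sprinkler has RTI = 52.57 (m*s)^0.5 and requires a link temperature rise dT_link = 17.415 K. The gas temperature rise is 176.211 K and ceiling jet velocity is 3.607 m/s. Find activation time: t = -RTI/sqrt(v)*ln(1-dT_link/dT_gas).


dT_link/dT_gas = 0.098830
ln(1 - 0.098830) = -0.10406
t = -52.57 / sqrt(3.607) * -0.10406 = 2.8804 s

2.8804 s


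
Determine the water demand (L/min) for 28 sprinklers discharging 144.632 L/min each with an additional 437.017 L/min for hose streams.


Sprinkler demand = 28 * 144.632 = 4049.696 L/min
Total = 4049.696 + 437.017 = 4486.713 L/min

4486.713 L/min


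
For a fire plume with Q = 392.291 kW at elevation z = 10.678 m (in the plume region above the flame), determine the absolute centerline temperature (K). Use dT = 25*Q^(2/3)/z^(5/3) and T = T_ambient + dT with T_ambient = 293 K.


Q^(2/3) = 53.589
z^(5/3) = 51.779
dT = 25 * 53.589 / 51.779 = 25.874 K
T = 293 + 25.874 = 318.87 K

318.87 K


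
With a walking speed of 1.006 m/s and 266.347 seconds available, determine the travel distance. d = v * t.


d = 1.006 * 266.347 = 267.95 m

267.95 m


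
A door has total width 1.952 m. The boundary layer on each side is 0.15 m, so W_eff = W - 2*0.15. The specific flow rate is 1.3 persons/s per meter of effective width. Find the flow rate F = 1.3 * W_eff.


W_eff = 1.952 - 0.30 = 1.652 m
F = 1.3 * 1.652 = 2.1476 persons/s

2.1476 persons/s


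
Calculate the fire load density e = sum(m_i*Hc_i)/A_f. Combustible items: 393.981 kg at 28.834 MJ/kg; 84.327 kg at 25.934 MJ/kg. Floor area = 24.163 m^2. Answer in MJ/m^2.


Total energy = 393.981*28.834 + 84.327*25.934
= 11360.05 + 2186.936
= 13546.98 MJ
e = 13546.98 / 24.163 = 560.65 MJ/m^2

560.65 MJ/m^2


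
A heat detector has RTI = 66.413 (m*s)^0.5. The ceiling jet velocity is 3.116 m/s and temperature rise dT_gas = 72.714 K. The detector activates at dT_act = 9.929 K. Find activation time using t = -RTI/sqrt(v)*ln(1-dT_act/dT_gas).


dT_act/dT_gas = 0.13655
ln(1 - 0.13655) = -0.14682
t = -66.413 / sqrt(3.116) * -0.14682 = 5.5237 s

5.5237 s


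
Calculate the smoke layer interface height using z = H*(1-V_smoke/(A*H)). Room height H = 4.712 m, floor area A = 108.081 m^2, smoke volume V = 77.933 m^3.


V/(A*H) = 0.15303
1 - 0.15303 = 0.84697
z = 4.712 * 0.84697 = 3.9909 m

3.9909 m


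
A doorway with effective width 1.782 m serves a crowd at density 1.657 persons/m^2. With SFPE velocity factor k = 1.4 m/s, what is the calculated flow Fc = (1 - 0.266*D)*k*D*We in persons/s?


1 - 0.266*D = 1 - 0.266*1.657 = 0.55924
Fs = 0.55924 * 1.4 * 1.657 = 1.2973 persons/(s*m)
Fc = 1.2973 * 1.782 = 2.3118 persons/s

2.3118 persons/s


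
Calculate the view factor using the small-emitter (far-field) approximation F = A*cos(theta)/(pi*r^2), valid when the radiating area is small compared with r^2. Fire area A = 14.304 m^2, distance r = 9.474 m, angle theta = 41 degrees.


cos(41 deg) = 0.75471
pi*r^2 = 281.98
F = 14.304 * 0.75471 / 281.98 = 0.038284

0.038284


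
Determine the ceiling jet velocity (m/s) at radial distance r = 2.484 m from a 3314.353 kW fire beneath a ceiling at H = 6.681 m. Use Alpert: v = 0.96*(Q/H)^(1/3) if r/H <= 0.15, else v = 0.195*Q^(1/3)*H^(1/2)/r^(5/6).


r/H = 2.484 / 6.681 = 0.37180
r/H > 0.15, so v = 0.195*Q^(1/3)*H^(1/2)/r^(5/6)
Q^(1/3) = 14.910
H^(1/2) = 2.5848
r^(5/6) = 2.1345
v = 0.195 * 14.910 * 2.5848 / 2.1345 = 3.5207 m/s

3.5207 m/s


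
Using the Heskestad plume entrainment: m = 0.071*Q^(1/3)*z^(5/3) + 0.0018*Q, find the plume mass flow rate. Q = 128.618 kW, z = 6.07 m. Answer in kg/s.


Q^(1/3) = 5.0478
z^(5/3) = 20.198
First term = 0.071 * 5.0478 * 20.198 = 7.2389
Second term = 0.0018 * 128.618 = 0.23151
m = 7.4704 kg/s

7.4704 kg/s


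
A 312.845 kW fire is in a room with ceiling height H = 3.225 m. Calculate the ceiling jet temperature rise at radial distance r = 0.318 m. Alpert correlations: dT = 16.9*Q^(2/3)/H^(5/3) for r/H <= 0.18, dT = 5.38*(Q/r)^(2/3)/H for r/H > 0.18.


r/H = 0.318 / 3.225 = 0.098605
r/H <= 0.18, so dT = 16.9*Q^(2/3)/H^(5/3)
Q^(2/3) = 46.084
H^(5/3) = 7.0396
dT = 16.9 * 46.084 / 7.0396 = 110.63 K

110.63 K


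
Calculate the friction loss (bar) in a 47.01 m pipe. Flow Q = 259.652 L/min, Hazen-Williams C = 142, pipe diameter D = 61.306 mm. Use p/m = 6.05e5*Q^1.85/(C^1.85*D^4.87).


Q^1.85 = 29284
C^1.85 = 9588.1
D^4.87 = 5.0715e+08
p/m = 0.0036434 bar/m
p_total = 0.0036434 * 47.01 = 0.17128 bar

0.17128 bar


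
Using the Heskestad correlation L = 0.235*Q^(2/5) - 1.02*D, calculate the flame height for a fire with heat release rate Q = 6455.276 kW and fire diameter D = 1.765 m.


Q^(2/5) = 33.417
0.235 * Q^(2/5) = 7.8530
1.02 * D = 1.8003
L = 6.0527 m

6.0527 m


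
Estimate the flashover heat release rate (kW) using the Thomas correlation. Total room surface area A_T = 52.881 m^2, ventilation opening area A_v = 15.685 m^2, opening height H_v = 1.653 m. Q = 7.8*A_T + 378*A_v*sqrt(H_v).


7.8*A_T = 412.47
sqrt(H_v) = 1.2857
378*A_v*sqrt(H_v) = 7622.8
Q = 412.47 + 7622.8 = 8035.2 kW

8035.2 kW


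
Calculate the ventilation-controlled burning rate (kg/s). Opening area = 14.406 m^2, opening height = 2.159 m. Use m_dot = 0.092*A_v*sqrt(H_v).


sqrt(H_v) = 1.4694
m_dot = 0.092 * 14.406 * 1.4694 = 1.9474 kg/s

1.9474 kg/s


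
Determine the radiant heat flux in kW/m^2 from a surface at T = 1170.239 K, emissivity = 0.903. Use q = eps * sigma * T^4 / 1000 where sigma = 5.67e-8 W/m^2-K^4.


T^4 = 1.8754e+12
q = 0.903 * 5.67e-8 * 1.8754e+12 / 1000 = 96.022 kW/m^2

96.022 kW/m^2


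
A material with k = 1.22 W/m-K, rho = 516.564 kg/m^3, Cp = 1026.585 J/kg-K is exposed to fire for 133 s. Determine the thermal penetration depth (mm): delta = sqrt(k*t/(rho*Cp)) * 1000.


alpha = 1.22 / (516.564 * 1026.585) = 2.3006e-06 m^2/s
alpha * t = 0.00030598
delta = sqrt(0.00030598) * 1000 = 17.492 mm

17.492 mm


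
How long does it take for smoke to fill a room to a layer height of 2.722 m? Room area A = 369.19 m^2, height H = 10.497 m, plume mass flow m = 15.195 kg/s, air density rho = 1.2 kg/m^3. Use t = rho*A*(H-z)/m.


H - z = 7.775 m
t = 1.2 * 369.19 * 7.775 / 15.195 = 226.69 s

226.69 s


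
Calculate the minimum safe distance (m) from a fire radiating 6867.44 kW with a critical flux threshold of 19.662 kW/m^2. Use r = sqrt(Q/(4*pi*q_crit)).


4*pi*q_crit = 247.08
Q/(4*pi*q_crit) = 27.794
r = sqrt(27.794) = 5.2720 m

5.2720 m


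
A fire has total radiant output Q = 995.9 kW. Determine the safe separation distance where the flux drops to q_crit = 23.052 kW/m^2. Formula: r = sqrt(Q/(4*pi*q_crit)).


4*pi*q_crit = 289.68
Q/(4*pi*q_crit) = 3.4379
r = sqrt(3.4379) = 1.8542 m

1.8542 m


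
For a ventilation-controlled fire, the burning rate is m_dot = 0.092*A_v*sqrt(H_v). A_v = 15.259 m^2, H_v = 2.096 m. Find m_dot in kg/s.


sqrt(H_v) = 1.4478
m_dot = 0.092 * 15.259 * 1.4478 = 2.0324 kg/s

2.0324 kg/s


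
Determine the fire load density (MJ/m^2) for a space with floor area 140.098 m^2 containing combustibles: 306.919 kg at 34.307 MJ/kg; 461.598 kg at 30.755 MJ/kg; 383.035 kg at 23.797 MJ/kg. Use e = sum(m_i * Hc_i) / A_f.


Total energy = 306.919*34.307 + 461.598*30.755 + 383.035*23.797
= 10529.47 + 14196.45 + 9115.084
= 33841.00 MJ
e = 33841.00 / 140.098 = 241.55 MJ/m^2

241.55 MJ/m^2


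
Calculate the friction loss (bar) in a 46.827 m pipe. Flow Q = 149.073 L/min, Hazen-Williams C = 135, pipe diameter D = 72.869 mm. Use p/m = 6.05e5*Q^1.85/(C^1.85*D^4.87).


Q^1.85 = 10490
C^1.85 = 8732.1
D^4.87 = 1.1765e+09
p/m = 0.00061779 bar/m
p_total = 0.00061779 * 46.827 = 0.028929 bar

0.028929 bar


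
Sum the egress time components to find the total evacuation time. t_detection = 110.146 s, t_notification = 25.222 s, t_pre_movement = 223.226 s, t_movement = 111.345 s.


Total = 110.146 + 25.222 + 223.226 + 111.345 = 469.939 s

469.939 s


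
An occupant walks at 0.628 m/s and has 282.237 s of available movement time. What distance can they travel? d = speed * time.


d = 0.628 * 282.237 = 177.24 m

177.24 m


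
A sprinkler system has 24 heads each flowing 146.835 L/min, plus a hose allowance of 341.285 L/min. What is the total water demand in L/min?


Sprinkler demand = 24 * 146.835 = 3524.04 L/min
Total = 3524.04 + 341.285 = 3865.325 L/min

3865.325 L/min


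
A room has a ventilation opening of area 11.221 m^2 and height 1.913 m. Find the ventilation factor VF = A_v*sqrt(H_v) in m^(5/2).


sqrt(H_v) = 1.3831
VF = 11.221 * 1.3831 = 15.520 m^(5/2)

15.520 m^(5/2)


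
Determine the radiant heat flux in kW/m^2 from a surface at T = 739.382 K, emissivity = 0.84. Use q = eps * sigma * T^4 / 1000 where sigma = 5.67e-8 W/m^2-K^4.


T^4 = 2.9887e+11
q = 0.84 * 5.67e-8 * 2.9887e+11 / 1000 = 14.234 kW/m^2

14.234 kW/m^2


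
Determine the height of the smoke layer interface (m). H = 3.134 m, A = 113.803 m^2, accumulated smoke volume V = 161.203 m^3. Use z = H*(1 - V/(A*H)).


V/(A*H) = 0.45198
1 - 0.45198 = 0.54802
z = 3.134 * 0.54802 = 1.7175 m

1.7175 m


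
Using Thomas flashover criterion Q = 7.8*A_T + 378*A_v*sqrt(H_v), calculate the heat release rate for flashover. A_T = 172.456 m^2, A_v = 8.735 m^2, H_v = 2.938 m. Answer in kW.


7.8*A_T = 1345.2
sqrt(H_v) = 1.7141
378*A_v*sqrt(H_v) = 5659.5
Q = 1345.2 + 5659.5 = 7004.7 kW

7004.7 kW


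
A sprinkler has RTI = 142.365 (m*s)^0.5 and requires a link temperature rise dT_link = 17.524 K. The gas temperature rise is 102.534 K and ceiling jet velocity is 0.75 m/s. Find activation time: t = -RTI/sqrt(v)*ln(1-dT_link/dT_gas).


dT_link/dT_gas = 0.17091
ln(1 - 0.17091) = -0.18743
t = -142.365 / sqrt(0.75) * -0.18743 = 30.811 s

30.811 s


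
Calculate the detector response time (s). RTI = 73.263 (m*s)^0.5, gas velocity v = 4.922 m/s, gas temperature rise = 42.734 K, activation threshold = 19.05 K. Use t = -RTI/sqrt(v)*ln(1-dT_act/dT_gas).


dT_act/dT_gas = 0.44578
ln(1 - 0.44578) = -0.59020
t = -73.263 / sqrt(4.922) * -0.59020 = 19.490 s

19.490 s


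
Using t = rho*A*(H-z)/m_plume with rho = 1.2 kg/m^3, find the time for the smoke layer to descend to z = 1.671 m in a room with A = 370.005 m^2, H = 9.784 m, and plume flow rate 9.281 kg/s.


H - z = 8.113 m
t = 1.2 * 370.005 * 8.113 / 9.281 = 388.13 s

388.13 s


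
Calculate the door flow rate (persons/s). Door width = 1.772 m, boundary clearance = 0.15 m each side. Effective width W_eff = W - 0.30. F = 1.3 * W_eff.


W_eff = 1.772 - 0.30 = 1.472 m
F = 1.3 * 1.472 = 1.9136 persons/s

1.9136 persons/s


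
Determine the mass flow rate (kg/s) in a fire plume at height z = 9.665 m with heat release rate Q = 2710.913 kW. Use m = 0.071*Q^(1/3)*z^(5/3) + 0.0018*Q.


Q^(1/3) = 13.944
z^(5/3) = 43.853
First term = 0.071 * 13.944 * 43.853 = 43.414
Second term = 0.0018 * 2710.913 = 4.8796
m = 48.294 kg/s

48.294 kg/s


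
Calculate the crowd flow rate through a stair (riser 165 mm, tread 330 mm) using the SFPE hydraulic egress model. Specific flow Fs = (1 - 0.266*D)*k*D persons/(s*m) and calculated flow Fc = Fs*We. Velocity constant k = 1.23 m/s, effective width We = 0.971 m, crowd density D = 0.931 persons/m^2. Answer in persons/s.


1 - 0.266*D = 1 - 0.266*0.931 = 0.75235
Fs = 0.75235 * 1.23 * 0.931 = 0.86154 persons/(s*m)
Fc = 0.86154 * 0.971 = 0.83656 persons/s

0.83656 persons/s


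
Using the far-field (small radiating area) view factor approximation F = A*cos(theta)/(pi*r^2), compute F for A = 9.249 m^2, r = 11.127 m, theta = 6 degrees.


cos(6 deg) = 0.99452
pi*r^2 = 388.96
F = 9.249 * 0.99452 / 388.96 = 0.023648

0.023648


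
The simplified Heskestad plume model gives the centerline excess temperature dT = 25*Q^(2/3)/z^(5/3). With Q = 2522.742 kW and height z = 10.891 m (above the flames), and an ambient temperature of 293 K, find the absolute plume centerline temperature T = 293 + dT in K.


Q^(2/3) = 185.32
z^(5/3) = 53.511
dT = 25 * 185.32 / 53.511 = 86.578 K
T = 293 + 86.578 = 379.58 K

379.58 K


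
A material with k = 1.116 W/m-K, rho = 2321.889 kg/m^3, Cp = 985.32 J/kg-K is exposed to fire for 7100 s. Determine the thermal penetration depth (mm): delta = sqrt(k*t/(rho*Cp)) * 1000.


alpha = 1.116 / (2321.889 * 985.32) = 4.8780e-07 m^2/s
alpha * t = 0.0034634
delta = sqrt(0.0034634) * 1000 = 58.851 mm

58.851 mm


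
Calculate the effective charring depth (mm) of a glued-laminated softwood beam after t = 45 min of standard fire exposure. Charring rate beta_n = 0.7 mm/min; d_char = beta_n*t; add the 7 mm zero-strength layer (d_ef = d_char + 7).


d_char = 0.7 * 45 = 31.5 mm
d_ef = 31.5 + 1.0*7 = 38.5 mm

38.5 mm


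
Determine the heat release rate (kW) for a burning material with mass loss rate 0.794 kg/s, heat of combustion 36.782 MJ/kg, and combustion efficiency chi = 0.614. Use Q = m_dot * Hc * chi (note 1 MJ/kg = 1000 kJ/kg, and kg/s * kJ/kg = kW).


Hc = 36.782 MJ/kg = 36.782 * 1000 kJ/kg = 36782 kJ/kg
Q = 0.794 kg/s * 36782 kJ/kg * 0.614 = 17932 kW

17932 kW


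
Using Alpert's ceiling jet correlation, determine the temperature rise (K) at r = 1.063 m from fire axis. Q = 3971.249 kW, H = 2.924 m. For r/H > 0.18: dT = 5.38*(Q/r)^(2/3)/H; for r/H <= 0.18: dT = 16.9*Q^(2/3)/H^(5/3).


r/H = 1.063 / 2.924 = 0.36354
r/H > 0.18, so dT = 5.38*(Q/r)^(2/3)/H
Q/r = 3735.9
(Q/r)^(2/3) = 240.77
dT = 5.38 * 240.77 / 2.924 = 443.00 K

443.00 K


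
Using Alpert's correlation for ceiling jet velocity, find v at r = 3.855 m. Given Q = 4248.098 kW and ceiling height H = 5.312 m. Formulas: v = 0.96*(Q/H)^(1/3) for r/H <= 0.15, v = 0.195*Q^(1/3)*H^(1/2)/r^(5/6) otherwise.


r/H = 3.855 / 5.312 = 0.72572
r/H > 0.15, so v = 0.195*Q^(1/3)*H^(1/2)/r^(5/6)
Q^(1/3) = 16.196
H^(1/2) = 2.3048
r^(5/6) = 3.0786
v = 0.195 * 16.196 * 2.3048 / 3.0786 = 2.3643 m/s

2.3643 m/s


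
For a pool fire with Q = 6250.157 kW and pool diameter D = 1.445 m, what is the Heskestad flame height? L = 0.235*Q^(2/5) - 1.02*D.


Q^(2/5) = 32.988
0.235 * Q^(2/5) = 7.7522
1.02 * D = 1.4739
L = 6.2783 m

6.2783 m


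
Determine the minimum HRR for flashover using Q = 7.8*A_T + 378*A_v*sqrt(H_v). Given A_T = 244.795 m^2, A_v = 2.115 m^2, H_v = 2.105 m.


7.8*A_T = 1909.401
sqrt(H_v) = 1.4509
378*A_v*sqrt(H_v) = 1159.9
Q = 1909.401 + 1159.9 = 3069.3 kW

3069.3 kW


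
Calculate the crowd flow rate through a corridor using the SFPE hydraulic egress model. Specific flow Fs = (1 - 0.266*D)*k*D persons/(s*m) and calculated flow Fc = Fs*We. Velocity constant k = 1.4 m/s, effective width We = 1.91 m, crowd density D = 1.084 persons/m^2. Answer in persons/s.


1 - 0.266*D = 1 - 0.266*1.084 = 0.71166
Fs = 0.71166 * 1.4 * 1.084 = 1.0800 persons/(s*m)
Fc = 1.0800 * 1.91 = 2.0628 persons/s

2.0628 persons/s


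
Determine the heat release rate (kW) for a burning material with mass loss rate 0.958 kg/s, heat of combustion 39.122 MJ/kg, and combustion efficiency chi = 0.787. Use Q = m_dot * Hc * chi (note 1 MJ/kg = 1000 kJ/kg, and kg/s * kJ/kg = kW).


Hc = 39.122 MJ/kg = 39.122 * 1000 kJ/kg = 39122 kJ/kg
Q = 0.958 kg/s * 39122 kJ/kg * 0.787 = 29496 kW

29496 kW


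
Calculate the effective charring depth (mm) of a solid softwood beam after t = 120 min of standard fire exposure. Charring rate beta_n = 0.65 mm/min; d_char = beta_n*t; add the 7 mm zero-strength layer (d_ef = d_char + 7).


d_char = 0.65 * 120 = 78 mm
d_ef = 78 + 1.0*7 = 85 mm

85 mm


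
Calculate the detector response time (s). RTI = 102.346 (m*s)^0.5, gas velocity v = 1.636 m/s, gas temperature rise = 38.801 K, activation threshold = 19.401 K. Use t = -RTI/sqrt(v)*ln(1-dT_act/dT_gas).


dT_act/dT_gas = 0.50001
ln(1 - 0.50001) = -0.69317
t = -102.346 / sqrt(1.636) * -0.69317 = 55.465 s

55.465 s


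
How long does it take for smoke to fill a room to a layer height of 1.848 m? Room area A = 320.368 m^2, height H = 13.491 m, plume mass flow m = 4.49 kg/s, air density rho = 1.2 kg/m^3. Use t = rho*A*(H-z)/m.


H - z = 11.643 m
t = 1.2 * 320.368 * 11.643 / 4.49 = 996.89 s

996.89 s


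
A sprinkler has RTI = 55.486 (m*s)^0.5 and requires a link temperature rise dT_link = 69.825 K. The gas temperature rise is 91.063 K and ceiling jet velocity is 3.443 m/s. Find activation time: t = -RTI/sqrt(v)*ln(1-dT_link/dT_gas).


dT_link/dT_gas = 0.76678
ln(1 - 0.76678) = -1.4558
t = -55.486 / sqrt(3.443) * -1.4558 = 43.532 s

43.532 s


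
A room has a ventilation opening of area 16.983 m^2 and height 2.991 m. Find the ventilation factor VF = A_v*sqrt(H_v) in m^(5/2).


sqrt(H_v) = 1.7295
VF = 16.983 * 1.7295 = 29.371 m^(5/2)

29.371 m^(5/2)


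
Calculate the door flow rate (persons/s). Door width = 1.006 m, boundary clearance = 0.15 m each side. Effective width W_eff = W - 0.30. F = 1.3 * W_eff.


W_eff = 1.006 - 0.30 = 0.706 m
F = 1.3 * 0.706 = 0.91780 persons/s

0.91780 persons/s


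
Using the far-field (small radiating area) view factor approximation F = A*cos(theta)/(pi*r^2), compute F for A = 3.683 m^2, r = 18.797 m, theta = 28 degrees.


cos(28 deg) = 0.88295
pi*r^2 = 1110.0
F = 3.683 * 0.88295 / 1110.0 = 0.0029296

0.0029296


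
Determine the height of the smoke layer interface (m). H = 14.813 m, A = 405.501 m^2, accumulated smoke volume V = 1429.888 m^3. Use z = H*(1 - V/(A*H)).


V/(A*H) = 0.23805
1 - 0.23805 = 0.76195
z = 14.813 * 0.76195 = 11.287 m

11.287 m


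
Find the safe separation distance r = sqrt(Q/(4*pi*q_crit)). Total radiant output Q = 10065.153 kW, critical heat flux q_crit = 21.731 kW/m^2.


4*pi*q_crit = 273.08
Q/(4*pi*q_crit) = 36.858
r = sqrt(36.858) = 6.0711 m

6.0711 m


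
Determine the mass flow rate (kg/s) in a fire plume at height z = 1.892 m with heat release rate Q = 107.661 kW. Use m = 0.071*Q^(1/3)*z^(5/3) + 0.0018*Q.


Q^(1/3) = 4.7572
z^(5/3) = 2.8942
First term = 0.071 * 4.7572 * 2.8942 = 0.97757
Second term = 0.0018 * 107.661 = 0.19379
m = 1.1714 kg/s

1.1714 kg/s


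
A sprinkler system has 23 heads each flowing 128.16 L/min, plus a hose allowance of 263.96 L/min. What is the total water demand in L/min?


Sprinkler demand = 23 * 128.16 = 2947.68 L/min
Total = 2947.68 + 263.96 = 3211.64 L/min

3211.64 L/min


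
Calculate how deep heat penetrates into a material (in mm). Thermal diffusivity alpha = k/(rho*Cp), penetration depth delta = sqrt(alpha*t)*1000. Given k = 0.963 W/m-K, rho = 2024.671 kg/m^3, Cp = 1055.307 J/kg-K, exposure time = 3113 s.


alpha = 0.963 / (2024.671 * 1055.307) = 4.5071e-07 m^2/s
alpha * t = 0.0014030
delta = sqrt(0.0014030) * 1000 = 37.457 mm

37.457 mm


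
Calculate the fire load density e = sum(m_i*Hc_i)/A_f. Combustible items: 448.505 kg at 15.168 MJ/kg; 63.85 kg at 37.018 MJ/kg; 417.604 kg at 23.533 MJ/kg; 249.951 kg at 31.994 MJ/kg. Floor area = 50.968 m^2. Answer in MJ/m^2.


Total energy = 448.505*15.168 + 63.85*37.018 + 417.604*23.533 + 249.951*31.994
= 6802.924 + 2363.599 + 9827.475 + 7996.932
= 26990.93 MJ
e = 26990.93 / 50.968 = 529.57 MJ/m^2

529.57 MJ/m^2


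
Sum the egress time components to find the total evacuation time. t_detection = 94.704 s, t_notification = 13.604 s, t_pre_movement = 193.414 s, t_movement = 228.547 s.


Total = 94.704 + 13.604 + 193.414 + 228.547 = 530.269 s

530.269 s


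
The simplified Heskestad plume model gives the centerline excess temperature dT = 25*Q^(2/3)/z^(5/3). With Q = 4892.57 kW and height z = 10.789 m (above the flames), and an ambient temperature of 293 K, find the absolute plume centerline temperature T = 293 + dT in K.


Q^(2/3) = 288.20
z^(5/3) = 52.679
dT = 25 * 288.20 / 52.679 = 136.77 K
T = 293 + 136.77 = 429.77 K

429.77 K


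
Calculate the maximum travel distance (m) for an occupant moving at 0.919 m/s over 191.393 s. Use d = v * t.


d = 0.919 * 191.393 = 175.89 m

175.89 m


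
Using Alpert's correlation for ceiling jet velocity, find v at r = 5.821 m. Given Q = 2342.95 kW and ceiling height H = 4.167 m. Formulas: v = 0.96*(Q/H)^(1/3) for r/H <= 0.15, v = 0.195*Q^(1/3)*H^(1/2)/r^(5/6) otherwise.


r/H = 5.821 / 4.167 = 1.3969
r/H > 0.15, so v = 0.195*Q^(1/3)*H^(1/2)/r^(5/6)
Q^(1/3) = 13.282
H^(1/2) = 2.0413
r^(5/6) = 4.3401
v = 0.195 * 13.282 * 2.0413 / 4.3401 = 1.2182 m/s

1.2182 m/s


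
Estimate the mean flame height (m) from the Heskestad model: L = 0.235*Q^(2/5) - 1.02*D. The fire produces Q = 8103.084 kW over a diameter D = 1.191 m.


Q^(2/5) = 36.598
0.235 * Q^(2/5) = 8.6006
1.02 * D = 1.2148
L = 7.3858 m

7.3858 m


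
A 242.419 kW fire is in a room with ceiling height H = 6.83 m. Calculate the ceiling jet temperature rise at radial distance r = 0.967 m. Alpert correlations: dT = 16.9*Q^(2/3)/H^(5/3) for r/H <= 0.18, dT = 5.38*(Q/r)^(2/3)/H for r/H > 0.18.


r/H = 0.967 / 6.83 = 0.14158
r/H <= 0.18, so dT = 16.9*Q^(2/3)/H^(5/3)
Q^(2/3) = 38.879
H^(5/3) = 24.587
dT = 16.9 * 38.879 / 24.587 = 26.724 K

26.724 K


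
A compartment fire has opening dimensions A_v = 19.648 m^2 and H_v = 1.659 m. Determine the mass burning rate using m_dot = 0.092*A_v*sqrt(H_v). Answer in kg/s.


sqrt(H_v) = 1.2880
m_dot = 0.092 * 19.648 * 1.2880 = 2.3282 kg/s

2.3282 kg/s


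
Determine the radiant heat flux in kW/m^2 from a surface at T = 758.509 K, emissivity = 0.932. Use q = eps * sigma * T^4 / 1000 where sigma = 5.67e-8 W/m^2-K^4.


T^4 = 3.3101e+11
q = 0.932 * 5.67e-8 * 3.3101e+11 / 1000 = 17.492 kW/m^2

17.492 kW/m^2


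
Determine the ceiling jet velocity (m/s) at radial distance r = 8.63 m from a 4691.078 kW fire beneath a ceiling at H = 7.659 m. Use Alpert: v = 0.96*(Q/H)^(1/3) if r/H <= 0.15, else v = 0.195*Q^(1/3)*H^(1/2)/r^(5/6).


r/H = 8.63 / 7.659 = 1.1268
r/H > 0.15, so v = 0.195*Q^(1/3)*H^(1/2)/r^(5/6)
Q^(1/3) = 16.740
H^(1/2) = 2.7675
r^(5/6) = 6.0257
v = 0.195 * 16.740 * 2.7675 / 6.0257 = 1.4992 m/s

1.4992 m/s


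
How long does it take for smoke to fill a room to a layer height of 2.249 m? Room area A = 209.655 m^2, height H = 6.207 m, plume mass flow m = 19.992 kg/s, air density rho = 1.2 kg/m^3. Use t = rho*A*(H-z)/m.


H - z = 3.958 m
t = 1.2 * 209.655 * 3.958 / 19.992 = 49.809 s

49.809 s


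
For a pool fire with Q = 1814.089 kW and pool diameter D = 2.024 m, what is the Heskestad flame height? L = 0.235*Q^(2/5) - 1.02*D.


Q^(2/5) = 20.112
0.235 * Q^(2/5) = 4.7264
1.02 * D = 2.0645
L = 2.6619 m

2.6619 m


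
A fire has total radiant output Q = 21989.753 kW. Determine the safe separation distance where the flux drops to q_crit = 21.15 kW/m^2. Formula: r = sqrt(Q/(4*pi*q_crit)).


4*pi*q_crit = 265.78
Q/(4*pi*q_crit) = 82.737
r = sqrt(82.737) = 9.0960 m

9.0960 m


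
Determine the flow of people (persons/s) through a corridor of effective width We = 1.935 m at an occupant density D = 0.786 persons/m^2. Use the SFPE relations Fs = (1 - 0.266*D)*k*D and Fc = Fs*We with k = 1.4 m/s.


1 - 0.266*D = 1 - 0.266*0.786 = 0.79092
Fs = 0.79092 * 1.4 * 0.786 = 0.87033 persons/(s*m)
Fc = 0.87033 * 1.935 = 1.6841 persons/s

1.6841 persons/s


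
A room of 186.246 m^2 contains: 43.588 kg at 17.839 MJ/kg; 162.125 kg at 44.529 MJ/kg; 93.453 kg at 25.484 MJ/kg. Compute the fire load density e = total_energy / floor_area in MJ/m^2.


Total energy = 43.588*17.839 + 162.125*44.529 + 93.453*25.484
= 777.5663 + 7219.264 + 2381.556
= 10378.39 MJ
e = 10378.39 / 186.246 = 55.724 MJ/m^2

55.724 MJ/m^2


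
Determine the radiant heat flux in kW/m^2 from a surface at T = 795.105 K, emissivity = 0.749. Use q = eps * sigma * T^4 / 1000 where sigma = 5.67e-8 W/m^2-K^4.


T^4 = 3.9967e+11
q = 0.749 * 5.67e-8 * 3.9967e+11 / 1000 = 16.973 kW/m^2

16.973 kW/m^2


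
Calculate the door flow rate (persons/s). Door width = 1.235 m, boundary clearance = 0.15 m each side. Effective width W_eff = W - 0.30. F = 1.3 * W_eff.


W_eff = 1.235 - 0.30 = 0.935 m
F = 1.3 * 0.935 = 1.2155 persons/s

1.2155 persons/s


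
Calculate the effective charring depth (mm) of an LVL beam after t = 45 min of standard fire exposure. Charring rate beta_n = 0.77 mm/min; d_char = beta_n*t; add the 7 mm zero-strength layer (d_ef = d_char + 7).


d_char = 0.77 * 45 = 34.65 mm
d_ef = 34.65 + 1.0*7 = 41.65 mm

41.65 mm


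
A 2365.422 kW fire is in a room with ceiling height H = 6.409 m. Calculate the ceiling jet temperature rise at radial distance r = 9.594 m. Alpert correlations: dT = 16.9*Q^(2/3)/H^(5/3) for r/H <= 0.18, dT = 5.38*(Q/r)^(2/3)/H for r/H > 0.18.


r/H = 9.594 / 6.409 = 1.4970
r/H > 0.18, so dT = 5.38*(Q/r)^(2/3)/H
Q/r = 246.55
(Q/r)^(2/3) = 39.319
dT = 5.38 * 39.319 / 6.409 = 33.006 K

33.006 K


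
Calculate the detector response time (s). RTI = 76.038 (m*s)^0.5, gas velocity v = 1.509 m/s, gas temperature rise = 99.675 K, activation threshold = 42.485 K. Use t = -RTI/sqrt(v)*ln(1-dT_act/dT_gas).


dT_act/dT_gas = 0.42624
ln(1 - 0.42624) = -0.55554
t = -76.038 / sqrt(1.509) * -0.55554 = 34.387 s

34.387 s


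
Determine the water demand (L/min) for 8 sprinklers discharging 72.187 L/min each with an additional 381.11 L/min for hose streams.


Sprinkler demand = 8 * 72.187 = 577.496 L/min
Total = 577.496 + 381.11 = 958.606 L/min

958.606 L/min


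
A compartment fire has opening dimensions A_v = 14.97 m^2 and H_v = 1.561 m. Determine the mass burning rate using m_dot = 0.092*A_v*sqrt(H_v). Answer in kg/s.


sqrt(H_v) = 1.2494
m_dot = 0.092 * 14.97 * 1.2494 = 1.7207 kg/s

1.7207 kg/s


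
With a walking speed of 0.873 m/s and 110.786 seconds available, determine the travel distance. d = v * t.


d = 0.873 * 110.786 = 96.716 m

96.716 m


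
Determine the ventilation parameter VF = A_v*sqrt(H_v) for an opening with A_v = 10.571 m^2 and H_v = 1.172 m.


sqrt(H_v) = 1.0826
VF = 10.571 * 1.0826 = 11.444 m^(5/2)

11.444 m^(5/2)


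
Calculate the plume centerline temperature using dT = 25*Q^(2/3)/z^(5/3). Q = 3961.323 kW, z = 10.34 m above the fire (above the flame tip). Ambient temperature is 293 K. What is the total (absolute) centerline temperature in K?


Q^(2/3) = 250.36
z^(5/3) = 49.076
dT = 25 * 250.36 / 49.076 = 127.54 K
T = 293 + 127.54 = 420.54 K

420.54 K


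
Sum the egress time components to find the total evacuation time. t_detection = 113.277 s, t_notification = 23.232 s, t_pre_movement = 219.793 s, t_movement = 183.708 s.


Total = 113.277 + 23.232 + 219.793 + 183.708 = 540.01 s

540.01 s


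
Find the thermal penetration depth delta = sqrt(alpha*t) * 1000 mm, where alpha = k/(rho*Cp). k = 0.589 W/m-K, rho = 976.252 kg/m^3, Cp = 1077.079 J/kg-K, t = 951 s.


alpha = 0.589 / (976.252 * 1077.079) = 5.6015e-07 m^2/s
alpha * t = 0.00053270
delta = sqrt(0.00053270) * 1000 = 23.080 mm

23.080 mm


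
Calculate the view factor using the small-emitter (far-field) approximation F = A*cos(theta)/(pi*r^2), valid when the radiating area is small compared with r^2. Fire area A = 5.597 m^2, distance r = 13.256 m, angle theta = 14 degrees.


cos(14 deg) = 0.97030
pi*r^2 = 552.05
F = 5.597 * 0.97030 / 552.05 = 0.0098375

0.0098375


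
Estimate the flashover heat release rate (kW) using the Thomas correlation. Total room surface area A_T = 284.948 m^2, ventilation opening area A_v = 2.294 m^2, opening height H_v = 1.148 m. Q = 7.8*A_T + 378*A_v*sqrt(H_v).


7.8*A_T = 2222.6
sqrt(H_v) = 1.0714
378*A_v*sqrt(H_v) = 929.09
Q = 2222.6 + 929.09 = 3151.7 kW

3151.7 kW


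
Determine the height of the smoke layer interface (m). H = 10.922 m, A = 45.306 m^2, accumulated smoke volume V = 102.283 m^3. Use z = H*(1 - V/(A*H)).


V/(A*H) = 0.20670
1 - 0.20670 = 0.79330
z = 10.922 * 0.79330 = 8.6644 m

8.6644 m


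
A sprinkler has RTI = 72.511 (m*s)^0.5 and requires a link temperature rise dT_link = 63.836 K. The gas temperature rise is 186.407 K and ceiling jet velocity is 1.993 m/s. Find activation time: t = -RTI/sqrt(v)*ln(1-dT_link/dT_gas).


dT_link/dT_gas = 0.34245
ln(1 - 0.34245) = -0.41924
t = -72.511 / sqrt(1.993) * -0.41924 = 21.534 s

21.534 s


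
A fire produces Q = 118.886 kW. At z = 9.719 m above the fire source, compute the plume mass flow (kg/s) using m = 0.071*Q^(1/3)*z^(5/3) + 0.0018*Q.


Q^(1/3) = 4.9171
z^(5/3) = 44.263
First term = 0.071 * 4.9171 * 44.263 = 15.453
Second term = 0.0018 * 118.886 = 0.21399
m = 15.667 kg/s

15.667 kg/s
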